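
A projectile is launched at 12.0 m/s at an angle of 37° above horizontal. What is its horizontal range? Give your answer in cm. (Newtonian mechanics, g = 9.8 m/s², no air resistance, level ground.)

R = v₀² × sin(2θ) / g = 12.0² × sin(2 × 37°) / 9.8 = 144.0 × 0.961262 / 9.8 = 14.1247 m
R = 14.1247 m / 0.01 = 1412 cm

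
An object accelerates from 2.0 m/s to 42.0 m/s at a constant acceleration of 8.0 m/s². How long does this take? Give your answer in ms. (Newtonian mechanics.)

t = (v - v₀) / a = (42.0 - 2.0) / 8.0 = 5.0 s
t = 5.0 s / 0.001 = 5000 ms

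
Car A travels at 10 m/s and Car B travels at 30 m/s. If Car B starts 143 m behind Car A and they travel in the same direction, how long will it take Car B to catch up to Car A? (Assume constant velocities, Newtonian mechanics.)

Relative speed: v_rel = 30 - 10 = 20 m/s
Time to catch: t = d₀/v_rel = 143/20 = 7.15 s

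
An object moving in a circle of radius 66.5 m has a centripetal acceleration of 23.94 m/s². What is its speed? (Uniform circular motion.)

v = √(a_c × r) = √(23.94 × 66.5) = 39.9 m/s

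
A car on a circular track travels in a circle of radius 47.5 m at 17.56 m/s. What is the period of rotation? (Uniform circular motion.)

T = 2πr/v = 2π×47.5/17.56 = 17.0 s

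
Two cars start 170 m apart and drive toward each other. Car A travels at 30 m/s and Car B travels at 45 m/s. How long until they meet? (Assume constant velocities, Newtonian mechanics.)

Combined speed: v_combined = 30 + 45 = 75 m/s
Time to meet: t = d/v_combined = 170/75 = 2.27 s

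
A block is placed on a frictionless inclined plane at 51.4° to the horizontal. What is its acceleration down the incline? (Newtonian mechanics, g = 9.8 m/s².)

a = g sin(θ) = 9.8 × sin(51.4°) = 9.8 × 0.7815 = 7.66 m/s²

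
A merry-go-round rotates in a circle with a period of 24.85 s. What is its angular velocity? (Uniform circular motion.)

ω = 2π/T = 2π/24.85 = 0.2528 rad/s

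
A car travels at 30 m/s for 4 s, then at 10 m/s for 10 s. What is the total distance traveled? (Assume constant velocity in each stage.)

d₁ = v₁t₁ = 30 × 4 = 120 m
d₂ = v₂t₂ = 10 × 10 = 100 m
d_total = 120 + 100 = 220 m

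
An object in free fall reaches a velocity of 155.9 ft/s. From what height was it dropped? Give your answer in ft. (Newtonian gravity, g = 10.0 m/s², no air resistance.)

v = 155.9 ft/s × 0.3048 = 47.5183 m/s
h = v² / (2g) = 47.5183² / (2 × 10.0) = 112.899 m
h = 112.899 m / 0.3048 = 370.4 ft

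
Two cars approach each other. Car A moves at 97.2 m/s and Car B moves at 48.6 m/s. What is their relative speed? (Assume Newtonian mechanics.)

v_rel = v_A + v_B = 97.2 + 48.6 = 145.8 m/s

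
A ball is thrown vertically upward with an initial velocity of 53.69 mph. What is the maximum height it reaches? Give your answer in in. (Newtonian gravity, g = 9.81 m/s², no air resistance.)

v₀ = 53.69 mph × 0.44704 = 24.0016 m/s
h_max = v₀² / (2g) = 24.0016² / (2 × 9.81) = 576.077 / 19.62 = 29.3617 m
h_max = 29.3617 m / 0.0254 = 1156 in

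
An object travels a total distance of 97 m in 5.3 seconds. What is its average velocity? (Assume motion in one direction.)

v_avg = Δd / Δt = 97 / 5.3 = 18.3 m/s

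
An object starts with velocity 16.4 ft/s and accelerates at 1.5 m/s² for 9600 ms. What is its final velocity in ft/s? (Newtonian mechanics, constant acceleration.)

v₀ = 16.4 ft/s × 0.3048 = 4.99872 m/s
t = 9600 ms × 0.001 = 9.6 s
v = v₀ + a × t = 4.99872 + 1.5 × 9.6 = 19.3987 m/s
v = 19.3987 m/s / 0.3048 = 63.64 ft/s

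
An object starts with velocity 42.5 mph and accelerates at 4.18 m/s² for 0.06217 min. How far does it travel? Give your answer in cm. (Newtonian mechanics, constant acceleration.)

v₀ = 42.5 mph × 0.44704 = 18.9992 m/s
t = 0.06217 min × 60.0 = 3.7302 s
d = v₀ × t + ½ × a × t² = 18.9992 × 3.7302 + 0.5 × 4.18 × 3.7302² = 99.9519 m
d = 99.9519 m / 0.01 = 9995 cm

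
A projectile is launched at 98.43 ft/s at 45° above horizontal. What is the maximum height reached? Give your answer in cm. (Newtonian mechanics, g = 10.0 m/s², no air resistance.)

v₀ = 98.43 ft/s × 0.3048 = 30.0015 m/s
H = v₀² × sin²(θ) / (2g) = 30.0015² × sin(45°)² / (2 × 10.0) = 900.09 × 0.5 / 20.0 = 22.5023 m
H = 22.5023 m / 0.01 = 2250 cm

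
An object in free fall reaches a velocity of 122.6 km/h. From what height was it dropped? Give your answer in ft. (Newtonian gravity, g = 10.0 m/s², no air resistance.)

v = 122.6 km/h × 0.2777777777777778 = 34.0556 m/s
h = v² / (2g) = 34.0556² / (2 × 10.0) = 57.9892 m
h = 57.9892 m / 0.3048 = 190.3 ft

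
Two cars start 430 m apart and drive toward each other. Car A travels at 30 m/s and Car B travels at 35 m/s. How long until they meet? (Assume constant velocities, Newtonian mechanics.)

Combined speed: v_combined = 30 + 35 = 65 m/s
Time to meet: t = d/v_combined = 430/65 = 6.62 s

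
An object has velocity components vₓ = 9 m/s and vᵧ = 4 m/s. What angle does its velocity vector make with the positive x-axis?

θ = arctan(vᵧ/vₓ) = arctan(4/9) = 23.96°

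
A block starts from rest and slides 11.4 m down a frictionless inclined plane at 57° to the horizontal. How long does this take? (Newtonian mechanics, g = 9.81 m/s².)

a = g sin(θ) = 9.81 × sin(57°) = 8.2274 m/s²
t = √(2d/a) = √(2 × 11.4 / 8.2274) = 1.66 s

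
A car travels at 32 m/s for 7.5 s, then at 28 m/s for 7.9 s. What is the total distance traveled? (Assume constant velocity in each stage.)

d₁ = v₁t₁ = 32 × 7.5 = 240.0 m
d₂ = v₂t₂ = 28 × 7.9 = 221.2 m
d_total = 240.0 + 221.2 = 461.2 m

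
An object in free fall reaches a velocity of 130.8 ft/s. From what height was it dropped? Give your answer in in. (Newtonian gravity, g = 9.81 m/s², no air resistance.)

v = 130.8 ft/s × 0.3048 = 39.8678 m/s
h = v² / (2g) = 39.8678² / (2 × 9.81) = 81.0113 m
h = 81.0113 m / 0.0254 = 3189 in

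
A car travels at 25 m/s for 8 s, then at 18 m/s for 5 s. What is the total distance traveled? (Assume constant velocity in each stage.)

d₁ = v₁t₁ = 25 × 8 = 200 m
d₂ = v₂t₂ = 18 × 5 = 90 m
d_total = 200 + 90 = 290 m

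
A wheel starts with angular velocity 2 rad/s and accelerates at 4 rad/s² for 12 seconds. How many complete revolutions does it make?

θ = ω₀t + ½αt² = 2×12 + ½×4×12² = 312.0 rad
Total revolutions = θ/(2π) = 312.0/(2π) = 49.66
Complete revolutions = ⌊49.66⌋ = 49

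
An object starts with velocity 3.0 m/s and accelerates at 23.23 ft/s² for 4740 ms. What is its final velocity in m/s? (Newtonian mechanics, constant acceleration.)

a = 23.23 ft/s² × 0.3048 = 7.0805 m/s²
t = 4740 ms × 0.001 = 4.74 s
v = v₀ + a × t = 3.0 + 7.0805 × 4.74 = 36.56 m/s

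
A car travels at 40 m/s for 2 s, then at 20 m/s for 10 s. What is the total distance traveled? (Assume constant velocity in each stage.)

d₁ = v₁t₁ = 40 × 2 = 80 m
d₂ = v₂t₂ = 20 × 10 = 200 m
d_total = 80 + 200 = 280 m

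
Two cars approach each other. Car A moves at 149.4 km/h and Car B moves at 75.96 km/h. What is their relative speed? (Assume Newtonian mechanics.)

v_rel = v_A + v_B = 149.4 + 75.96 = 225.36 km/h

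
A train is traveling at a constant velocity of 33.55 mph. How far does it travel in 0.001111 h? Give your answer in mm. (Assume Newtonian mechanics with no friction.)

v = 33.55 mph × 0.44704 = 14.9982 m/s
t = 0.001111 h × 3600.0 = 3.9996 s
d = v × t = 14.9982 × 3.9996 = 59.9868 m
d = 59.9868 m / 0.001 = 59990 mm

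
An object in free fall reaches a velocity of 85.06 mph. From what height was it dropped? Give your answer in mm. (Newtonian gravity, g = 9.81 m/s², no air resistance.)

v = 85.06 mph × 0.44704 = 38.0252 m/s
h = v² / (2g) = 38.0252² / (2 × 9.81) = 73.696 m
h = 73.696 m / 0.001 = 73700 mm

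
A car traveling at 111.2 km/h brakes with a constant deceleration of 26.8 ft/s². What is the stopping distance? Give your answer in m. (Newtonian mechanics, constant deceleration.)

v₀ = 111.2 km/h × 0.2777777777777778 = 30.8889 m/s
a = 26.8 ft/s² × 0.3048 = 8.16864 m/s²
d = v₀² / (2a) = 30.8889² / (2 × 8.16864) = 954.124 / 16.3373 = 58.4 m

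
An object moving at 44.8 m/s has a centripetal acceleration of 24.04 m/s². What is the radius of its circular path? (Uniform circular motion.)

r = v²/a_c = 44.8²/24.04 = 83.49 m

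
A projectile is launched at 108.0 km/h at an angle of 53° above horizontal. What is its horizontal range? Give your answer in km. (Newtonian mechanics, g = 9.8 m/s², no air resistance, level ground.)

v₀ = 108.0 km/h × 0.2777777777777778 = 30.0 m/s
R = v₀² × sin(2θ) / g = 30.0² × sin(2 × 53°) / 9.8 = 900.0 × 0.961262 / 9.8 = 88.2792 m
R = 88.2792 m / 1000.0 = 0.08828 km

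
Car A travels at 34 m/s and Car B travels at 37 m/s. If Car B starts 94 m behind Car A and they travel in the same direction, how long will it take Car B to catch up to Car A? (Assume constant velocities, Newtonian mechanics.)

Relative speed: v_rel = 37 - 34 = 3 m/s
Time to catch: t = d₀/v_rel = 94/3 = 31.33 s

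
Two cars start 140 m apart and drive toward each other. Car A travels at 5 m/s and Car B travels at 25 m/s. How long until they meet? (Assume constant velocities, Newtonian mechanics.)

Combined speed: v_combined = 5 + 25 = 30 m/s
Time to meet: t = d/v_combined = 140/30 = 4.67 s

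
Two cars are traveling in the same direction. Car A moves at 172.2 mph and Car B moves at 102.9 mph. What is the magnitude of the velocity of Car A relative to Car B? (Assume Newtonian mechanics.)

v_rel = |v_A - v_B| = |172.2 - 102.9| = 69.3 mph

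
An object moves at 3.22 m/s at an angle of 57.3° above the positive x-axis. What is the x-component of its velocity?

vₓ = v cos(θ) = 3.22 × cos(57.3°) = 1.74 m/s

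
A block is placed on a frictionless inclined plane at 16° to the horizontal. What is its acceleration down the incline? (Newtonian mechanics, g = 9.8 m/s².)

a = g sin(θ) = 9.8 × sin(16°) = 9.8 × 0.2756 = 2.7 m/s²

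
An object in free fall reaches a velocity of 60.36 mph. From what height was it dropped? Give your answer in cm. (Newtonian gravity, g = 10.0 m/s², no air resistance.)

v = 60.36 mph × 0.44704 = 26.983334 m/s
h = v² / (2g) = 26.983334² / (2 × 10.0) = 36.405016 m
h = 36.405016 m / 0.01 = 3641 cm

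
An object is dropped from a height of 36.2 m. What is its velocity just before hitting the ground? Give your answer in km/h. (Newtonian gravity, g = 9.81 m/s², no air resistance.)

v = √(2gh) = √(2 × 9.81 × 36.2) = 26.6504 m/s
v = 26.6504 m/s / 0.2777777777777778 = 95.94 km/h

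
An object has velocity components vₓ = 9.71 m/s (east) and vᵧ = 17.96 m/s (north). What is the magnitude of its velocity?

|v| = √(vₓ² + vᵧ²) = √(9.71² + 17.96²) = √(416.8457) = 20.42 m/s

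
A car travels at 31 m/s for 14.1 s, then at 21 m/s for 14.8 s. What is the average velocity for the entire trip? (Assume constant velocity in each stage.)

d₁ = v₁t₁ = 31 × 14.1 = 437.1 m
d₂ = v₂t₂ = 21 × 14.8 = 310.8 m
d_total = 747.9 m, t_total = 28.9 s
v_avg = d_total/t_total = 747.9/28.9 = 25.88 m/s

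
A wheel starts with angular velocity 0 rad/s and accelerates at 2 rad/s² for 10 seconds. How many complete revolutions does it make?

θ = ω₀t + ½αt² = 0×10 + ½×2×10² = 100.0 rad
Total revolutions = θ/(2π) = 100.0/(2π) = 15.92
Complete revolutions = ⌊15.92⌋ = 15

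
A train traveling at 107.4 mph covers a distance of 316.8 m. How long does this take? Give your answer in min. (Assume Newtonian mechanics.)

v = 107.4 mph × 0.44704 = 48.0121 m/s
t = d / v = 316.8 / 48.0121 = 6.59834 s
t = 6.59834 s / 60.0 = 0.11 min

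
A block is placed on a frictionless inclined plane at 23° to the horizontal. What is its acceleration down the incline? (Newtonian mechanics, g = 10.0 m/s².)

a = g sin(θ) = 10.0 × sin(23°) = 10.0 × 0.3907 = 3.91 m/s²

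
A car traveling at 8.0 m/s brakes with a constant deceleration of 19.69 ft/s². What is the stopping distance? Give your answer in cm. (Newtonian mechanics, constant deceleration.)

a = 19.69 ft/s² × 0.3048 = 6.00151 m/s²
d = v₀² / (2a) = 8.0² / (2 × 6.00151) = 64.0 / 12.003 = 5.332 m
d = 5.332 m / 0.01 = 533.2 cm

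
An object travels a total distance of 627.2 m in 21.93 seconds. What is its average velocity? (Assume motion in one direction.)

v_avg = Δd / Δt = 627.2 / 21.93 = 28.6 m/s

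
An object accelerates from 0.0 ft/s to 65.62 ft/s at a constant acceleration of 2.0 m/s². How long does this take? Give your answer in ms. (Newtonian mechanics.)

v₀ = 0.0 ft/s × 0.3048 = 0.0 m/s
v = 65.62 ft/s × 0.3048 = 20.001 m/s
t = (v - v₀) / a = (20.001 - 0.0) / 2.0 = 10.0005 s
t = 10.0005 s / 0.001 = 10000 ms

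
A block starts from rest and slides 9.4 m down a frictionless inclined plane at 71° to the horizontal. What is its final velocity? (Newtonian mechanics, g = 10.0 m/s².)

a = g sin(θ) = 10.0 × sin(71°) = 9.4552 m/s²
v = √(2ad) = √(2 × 9.4552 × 9.4) = 13.33 m/s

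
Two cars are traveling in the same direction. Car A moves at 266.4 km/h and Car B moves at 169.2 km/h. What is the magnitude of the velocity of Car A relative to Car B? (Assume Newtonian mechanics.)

v_rel = |v_A - v_B| = |266.4 - 169.2| = 97.2 km/h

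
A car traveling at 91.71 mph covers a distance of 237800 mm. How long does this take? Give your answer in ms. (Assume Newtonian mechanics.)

d = 237800 mm × 0.001 = 237.8 m
v = 91.71 mph × 0.44704 = 40.998 m/s
t = d / v = 237.8 / 40.998 = 5.80028 s
t = 5.80028 s / 0.001 = 5800 ms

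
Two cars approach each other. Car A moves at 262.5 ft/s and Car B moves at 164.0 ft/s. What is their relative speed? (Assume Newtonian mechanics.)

v_rel = v_A + v_B = 262.5 + 164.0 = 426.5 ft/s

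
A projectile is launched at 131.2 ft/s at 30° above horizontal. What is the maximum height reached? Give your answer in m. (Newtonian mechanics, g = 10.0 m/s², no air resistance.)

v₀ = 131.2 ft/s × 0.3048 = 39.9898 m/s
H = v₀² × sin²(θ) / (2g) = 39.9898² × sin(30°)² / (2 × 10.0) = 1599.18 × 0.25 / 20.0 = 19.99 m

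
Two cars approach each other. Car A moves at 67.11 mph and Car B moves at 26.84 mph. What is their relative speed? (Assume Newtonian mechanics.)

v_rel = v_A + v_B = 67.11 + 26.84 = 93.95 mph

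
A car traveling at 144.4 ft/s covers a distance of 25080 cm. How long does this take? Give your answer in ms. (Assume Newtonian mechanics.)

d = 25080 cm × 0.01 = 250.8 m
v = 144.4 ft/s × 0.3048 = 44.0131 m/s
t = d / v = 250.8 / 44.0131 = 5.6983 s
t = 5.6983 s / 0.001 = 5698 ms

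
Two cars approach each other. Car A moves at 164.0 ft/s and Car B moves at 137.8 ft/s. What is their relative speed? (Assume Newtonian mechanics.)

v_rel = v_A + v_B = 164.0 + 137.8 = 301.8 ft/s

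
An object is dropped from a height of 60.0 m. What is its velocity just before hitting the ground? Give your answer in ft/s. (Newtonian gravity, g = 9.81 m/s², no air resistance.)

v = √(2gh) = √(2 × 9.81 × 60.0) = 34.3103 m/s
v = 34.3103 m/s / 0.3048 = 112.6 ft/s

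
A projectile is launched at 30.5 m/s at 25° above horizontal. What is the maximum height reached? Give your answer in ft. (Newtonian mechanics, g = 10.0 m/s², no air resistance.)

H = v₀² × sin²(θ) / (2g) = 30.5² × sin(25°)² / (2 × 10.0) = 930.25 × 0.178606 / 20.0 = 8.30741 m
H = 8.30741 m / 0.3048 = 27.26 ft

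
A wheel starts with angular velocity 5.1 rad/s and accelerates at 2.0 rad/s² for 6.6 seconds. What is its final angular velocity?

ω = ω₀ + αt = 5.1 + 2.0 × 6.6 = 18.3 rad/s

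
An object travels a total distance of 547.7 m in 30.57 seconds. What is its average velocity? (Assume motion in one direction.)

v_avg = Δd / Δt = 547.7 / 30.57 = 17.92 m/s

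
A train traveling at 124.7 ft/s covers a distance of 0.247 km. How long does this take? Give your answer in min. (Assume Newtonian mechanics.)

d = 0.247 km × 1000.0 = 247.0 m
v = 124.7 ft/s × 0.3048 = 38.0086 m/s
t = d / v = 247.0 / 38.0086 = 6.49853 s
t = 6.49853 s / 60.0 = 0.1083 min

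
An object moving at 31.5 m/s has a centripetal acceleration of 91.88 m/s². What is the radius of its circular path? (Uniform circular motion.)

r = v²/a_c = 31.5²/91.88 = 10.8 m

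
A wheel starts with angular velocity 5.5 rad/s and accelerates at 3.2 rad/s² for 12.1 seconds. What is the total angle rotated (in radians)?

θ = ω₀t + ½αt² = 5.5×12.1 + ½×3.2×12.1² = 300.81 rad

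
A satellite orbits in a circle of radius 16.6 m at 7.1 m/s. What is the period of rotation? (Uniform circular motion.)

T = 2πr/v = 2π×16.6/7.1 = 14.69 s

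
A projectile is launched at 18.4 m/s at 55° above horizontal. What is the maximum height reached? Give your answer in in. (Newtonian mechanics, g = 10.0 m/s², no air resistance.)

H = v₀² × sin²(θ) / (2g) = 18.4² × sin(55°)² / (2 × 10.0) = 338.56 × 0.67101 / 20.0 = 11.3589 m
H = 11.3589 m / 0.0254 = 447.2 in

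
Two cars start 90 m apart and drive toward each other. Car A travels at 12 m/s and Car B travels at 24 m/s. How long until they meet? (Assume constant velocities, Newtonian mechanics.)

Combined speed: v_combined = 12 + 24 = 36 m/s
Time to meet: t = d/v_combined = 90/36 = 2.5 s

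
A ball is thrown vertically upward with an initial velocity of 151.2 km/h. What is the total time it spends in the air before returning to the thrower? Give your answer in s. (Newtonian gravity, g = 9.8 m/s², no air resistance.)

v₀ = 151.2 km/h × 0.2777777777777778 = 42.0 m/s
t_total = 2 × v₀ / g = 2 × 42.0 / 9.8 = 8.571 s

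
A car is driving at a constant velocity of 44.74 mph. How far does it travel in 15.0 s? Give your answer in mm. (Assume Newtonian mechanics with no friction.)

v = 44.74 mph × 0.44704 = 20.0006 m/s
d = v × t = 20.0006 × 15.0 = 300.009 m
d = 300.009 m / 0.001 = 300000 mm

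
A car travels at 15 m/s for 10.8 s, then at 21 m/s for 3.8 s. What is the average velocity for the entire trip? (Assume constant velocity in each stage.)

d₁ = v₁t₁ = 15 × 10.8 = 162.0 m
d₂ = v₂t₂ = 21 × 3.8 = 79.8 m
d_total = 241.8 m, t_total = 14.6 s
v_avg = d_total/t_total = 241.8/14.6 = 16.56 m/s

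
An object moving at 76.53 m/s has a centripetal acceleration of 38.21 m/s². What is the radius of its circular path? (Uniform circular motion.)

r = v²/a_c = 76.53²/38.21 = 153.28 m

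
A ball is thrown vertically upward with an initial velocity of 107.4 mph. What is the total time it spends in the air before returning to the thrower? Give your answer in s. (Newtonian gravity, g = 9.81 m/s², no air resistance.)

v₀ = 107.4 mph × 0.44704 = 48.0121 m/s
t_total = 2 × v₀ / g = 2 × 48.0121 / 9.81 = 9.788 s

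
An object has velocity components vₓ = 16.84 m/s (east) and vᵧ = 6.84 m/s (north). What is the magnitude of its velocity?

|v| = √(vₓ² + vᵧ²) = √(16.84² + 6.84²) = √(330.3712) = 18.18 m/s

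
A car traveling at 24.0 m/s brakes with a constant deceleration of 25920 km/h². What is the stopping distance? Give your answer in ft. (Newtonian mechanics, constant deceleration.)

a = 25920 km/h² × 7.716049382716049e-05 = 2.0 m/s²
d = v₀² / (2a) = 24.0² / (2 × 2.0) = 576.0 / 4.0 = 144.0 m
d = 144.0 m / 0.3048 = 472.4 ft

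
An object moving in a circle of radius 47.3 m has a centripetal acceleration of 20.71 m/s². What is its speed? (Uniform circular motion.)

v = √(a_c × r) = √(20.71 × 47.3) = 31.3 m/s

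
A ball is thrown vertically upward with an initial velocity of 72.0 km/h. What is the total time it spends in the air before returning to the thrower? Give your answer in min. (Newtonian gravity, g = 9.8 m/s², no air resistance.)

v₀ = 72.0 km/h × 0.2777777777777778 = 20.0 m/s
t_total = 2 × v₀ / g = 2 × 20.0 / 9.8 = 4.08163 s
t_total = 4.08163 s / 60.0 = 0.06803 min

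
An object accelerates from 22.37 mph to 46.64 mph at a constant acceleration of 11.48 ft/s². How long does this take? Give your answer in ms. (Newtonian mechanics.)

v₀ = 22.37 mph × 0.44704 = 10.0003 m/s
v = 46.64 mph × 0.44704 = 20.8499 m/s
a = 11.48 ft/s² × 0.3048 = 3.4991 m/s²
t = (v - v₀) / a = (20.8499 - 10.0003) / 3.4991 = 3.10068 s
t = 3.10068 s / 0.001 = 3101 ms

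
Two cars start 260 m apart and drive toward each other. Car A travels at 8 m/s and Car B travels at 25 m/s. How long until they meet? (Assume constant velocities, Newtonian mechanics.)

Combined speed: v_combined = 8 + 25 = 33 m/s
Time to meet: t = d/v_combined = 260/33 = 7.88 s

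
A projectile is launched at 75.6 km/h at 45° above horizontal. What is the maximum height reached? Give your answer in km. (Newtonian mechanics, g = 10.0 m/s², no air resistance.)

v₀ = 75.6 km/h × 0.2777777777777778 = 21.0 m/s
H = v₀² × sin²(θ) / (2g) = 21.0² × sin(45°)² / (2 × 10.0) = 441.0 × 0.5 / 20.0 = 11.025 m
H = 11.025 m / 1000.0 = 0.01103 km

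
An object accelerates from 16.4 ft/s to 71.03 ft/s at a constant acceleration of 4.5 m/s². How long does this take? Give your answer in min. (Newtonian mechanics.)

v₀ = 16.4 ft/s × 0.3048 = 4.99872 m/s
v = 71.03 ft/s × 0.3048 = 21.6499 m/s
t = (v - v₀) / a = (21.6499 - 4.99872) / 4.5 = 3.70026 s
t = 3.70026 s / 60.0 = 0.06167 min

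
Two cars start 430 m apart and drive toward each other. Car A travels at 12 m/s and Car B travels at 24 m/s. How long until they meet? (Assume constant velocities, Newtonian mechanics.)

Combined speed: v_combined = 12 + 24 = 36 m/s
Time to meet: t = d/v_combined = 430/36 = 11.94 s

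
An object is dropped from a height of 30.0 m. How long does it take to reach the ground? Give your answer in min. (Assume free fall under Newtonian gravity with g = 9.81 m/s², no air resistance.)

t = √(2h/g) = √(2 × 30.0 / 9.81) = 2.4731 s
t = 2.4731 s / 60.0 = 0.04122 min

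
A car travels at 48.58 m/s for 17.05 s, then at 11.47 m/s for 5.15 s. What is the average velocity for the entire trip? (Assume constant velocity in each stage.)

d₁ = v₁t₁ = 48.58 × 17.05 = 828.289 m
d₂ = v₂t₂ = 11.47 × 5.15 = 59.0705 m
d_total = 887.3595 m, t_total = 22.2 s
v_avg = d_total/t_total = 887.3595/22.2 = 39.97 m/s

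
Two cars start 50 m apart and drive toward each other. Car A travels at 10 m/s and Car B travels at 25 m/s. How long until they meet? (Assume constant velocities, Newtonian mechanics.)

Combined speed: v_combined = 10 + 25 = 35 m/s
Time to meet: t = d/v_combined = 50/35 = 1.43 s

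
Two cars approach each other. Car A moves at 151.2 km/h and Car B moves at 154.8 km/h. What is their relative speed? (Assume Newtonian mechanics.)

v_rel = v_A + v_B = 151.2 + 154.8 = 306.0 km/h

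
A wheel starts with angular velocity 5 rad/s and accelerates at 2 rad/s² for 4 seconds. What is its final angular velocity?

ω = ω₀ + αt = 5 + 2 × 4 = 13 rad/s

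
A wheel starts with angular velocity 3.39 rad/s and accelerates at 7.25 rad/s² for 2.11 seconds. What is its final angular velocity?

ω = ω₀ + αt = 3.39 + 7.25 × 2.11 = 18.69 rad/s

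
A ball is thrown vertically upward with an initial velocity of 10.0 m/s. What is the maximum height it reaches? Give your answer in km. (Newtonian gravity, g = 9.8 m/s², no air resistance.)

h_max = v₀² / (2g) = 10.0² / (2 × 9.8) = 100.0 / 19.6 = 5.10204 m
h_max = 5.10204 m / 1000.0 = 0.005102 km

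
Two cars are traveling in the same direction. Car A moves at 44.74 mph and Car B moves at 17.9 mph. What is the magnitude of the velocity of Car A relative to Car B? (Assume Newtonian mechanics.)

v_rel = |v_A - v_B| = |44.74 - 17.9| = 26.84 mph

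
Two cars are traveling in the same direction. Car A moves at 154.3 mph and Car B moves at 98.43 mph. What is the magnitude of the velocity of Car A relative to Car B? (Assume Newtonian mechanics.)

v_rel = |v_A - v_B| = |154.3 - 98.43| = 55.87 mph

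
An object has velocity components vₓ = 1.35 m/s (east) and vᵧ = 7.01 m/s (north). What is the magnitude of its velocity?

|v| = √(vₓ² + vᵧ²) = √(1.35² + 7.01²) = √(50.9626) = 7.14 m/s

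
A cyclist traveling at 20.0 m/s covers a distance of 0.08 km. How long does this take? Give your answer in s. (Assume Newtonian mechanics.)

d = 0.08 km × 1000.0 = 80.0 m
t = d / v = 80.0 / 20.0 = 4.0 s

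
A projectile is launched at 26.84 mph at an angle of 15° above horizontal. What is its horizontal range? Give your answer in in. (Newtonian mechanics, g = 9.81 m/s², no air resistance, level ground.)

v₀ = 26.84 mph × 0.44704 = 11.9986 m/s
R = v₀² × sin(2θ) / g = 11.9986² × sin(2 × 15°) / 9.81 = 143.966 × 0.5 / 9.81 = 7.33772 m
R = 7.33772 m / 0.0254 = 288.9 in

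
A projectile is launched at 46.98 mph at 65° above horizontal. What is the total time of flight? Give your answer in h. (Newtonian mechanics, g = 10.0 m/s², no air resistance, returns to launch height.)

v₀ = 46.98 mph × 0.44704 = 21.0019 m/s
T = 2 × v₀ × sin(θ) / g = 2 × 21.0019 × sin(65°) / 10.0 = 2 × 21.0019 × 0.906308 / 10.0 = 3.80684 s
T = 3.80684 s / 3600.0 = 0.001057 h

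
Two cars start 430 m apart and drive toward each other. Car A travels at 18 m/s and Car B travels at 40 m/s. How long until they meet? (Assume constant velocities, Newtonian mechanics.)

Combined speed: v_combined = 18 + 40 = 58 m/s
Time to meet: t = d/v_combined = 430/58 = 7.41 s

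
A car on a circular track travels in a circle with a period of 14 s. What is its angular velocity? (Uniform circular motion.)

ω = 2π/T = 2π/14 = 0.4488 rad/s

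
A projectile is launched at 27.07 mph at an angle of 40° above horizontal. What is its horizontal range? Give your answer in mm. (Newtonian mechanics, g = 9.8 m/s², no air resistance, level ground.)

v₀ = 27.07 mph × 0.44704 = 12.1014 m/s
R = v₀² × sin(2θ) / g = 12.1014² × sin(2 × 40°) / 9.8 = 146.444 × 0.984808 / 9.8 = 14.7162 m
R = 14.7162 m / 0.001 = 14720 mm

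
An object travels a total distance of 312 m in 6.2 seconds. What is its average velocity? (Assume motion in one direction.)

v_avg = Δd / Δt = 312 / 6.2 = 50.32 m/s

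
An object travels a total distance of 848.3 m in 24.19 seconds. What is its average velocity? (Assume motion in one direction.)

v_avg = Δd / Δt = 848.3 / 24.19 = 35.07 m/s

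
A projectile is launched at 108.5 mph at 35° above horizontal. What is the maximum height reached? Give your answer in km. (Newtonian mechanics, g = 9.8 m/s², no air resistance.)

v₀ = 108.5 mph × 0.44704 = 48.5038 m/s
H = v₀² × sin²(θ) / (2g) = 48.5038² × sin(35°)² / (2 × 9.8) = 2352.62 × 0.32899 / 19.6 = 39.4892 m
H = 39.4892 m / 1000.0 = 0.03949 km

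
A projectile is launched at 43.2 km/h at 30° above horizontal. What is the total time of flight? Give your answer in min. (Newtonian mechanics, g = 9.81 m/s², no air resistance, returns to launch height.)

v₀ = 43.2 km/h × 0.2777777777777778 = 12.0 m/s
T = 2 × v₀ × sin(θ) / g = 2 × 12.0 × sin(30°) / 9.81 = 2 × 12.0 × 0.5 / 9.81 = 1.22324 s
T = 1.22324 s / 60.0 = 0.02039 min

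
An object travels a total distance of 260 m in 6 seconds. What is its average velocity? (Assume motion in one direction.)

v_avg = Δd / Δt = 260 / 6 = 43.33 m/s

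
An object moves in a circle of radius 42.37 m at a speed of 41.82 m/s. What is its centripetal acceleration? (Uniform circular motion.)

a_c = v²/r = 41.82²/42.37 = 1748.9124/42.37 = 41.28 m/s²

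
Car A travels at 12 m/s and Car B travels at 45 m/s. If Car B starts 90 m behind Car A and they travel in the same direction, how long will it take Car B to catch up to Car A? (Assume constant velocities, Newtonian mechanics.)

Relative speed: v_rel = 45 - 12 = 33 m/s
Time to catch: t = d₀/v_rel = 90/33 = 2.73 s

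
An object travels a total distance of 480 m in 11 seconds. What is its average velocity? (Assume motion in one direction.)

v_avg = Δd / Δt = 480 / 11 = 43.64 m/s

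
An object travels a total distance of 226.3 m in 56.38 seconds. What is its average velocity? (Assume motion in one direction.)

v_avg = Δd / Δt = 226.3 / 56.38 = 4.01 m/s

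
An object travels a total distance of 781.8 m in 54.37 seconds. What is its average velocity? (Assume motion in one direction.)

v_avg = Δd / Δt = 781.8 / 54.37 = 14.38 m/s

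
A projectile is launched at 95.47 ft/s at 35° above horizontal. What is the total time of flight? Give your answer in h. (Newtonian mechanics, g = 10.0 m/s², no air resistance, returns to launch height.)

v₀ = 95.47 ft/s × 0.3048 = 29.0993 m/s
T = 2 × v₀ × sin(θ) / g = 2 × 29.0993 × sin(35°) / 10.0 = 2 × 29.0993 × 0.573576 / 10.0 = 3.33813 s
T = 3.33813 s / 3600.0 = 0.0009273 h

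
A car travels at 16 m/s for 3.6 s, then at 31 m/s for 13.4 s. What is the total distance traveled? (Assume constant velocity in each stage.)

d₁ = v₁t₁ = 16 × 3.6 = 57.6 m
d₂ = v₂t₂ = 31 × 13.4 = 415.4 m
d_total = 57.6 + 415.4 = 473.0 m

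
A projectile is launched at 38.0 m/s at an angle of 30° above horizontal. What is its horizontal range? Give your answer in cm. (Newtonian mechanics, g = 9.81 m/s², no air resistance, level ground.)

R = v₀² × sin(2θ) / g = 38.0² × sin(2 × 30°) / 9.81 = 1444.0 × 0.866025 / 9.81 = 127.476 m
R = 127.476 m / 0.01 = 12750 cm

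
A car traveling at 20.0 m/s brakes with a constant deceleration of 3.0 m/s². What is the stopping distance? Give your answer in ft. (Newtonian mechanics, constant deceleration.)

d = v₀² / (2a) = 20.0² / (2 × 3.0) = 400.0 / 6.0 = 66.6667 m
d = 66.6667 m / 0.3048 = 218.7 ft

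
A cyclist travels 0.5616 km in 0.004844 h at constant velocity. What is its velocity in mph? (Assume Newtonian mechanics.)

d = 0.5616 km × 1000.0 = 561.6 m
t = 0.004844 h × 3600.0 = 17.4384 s
v = d / t = 561.6 / 17.4384 = 32.2048 m/s
v = 32.2048 m/s / 0.44704 = 72.04 mph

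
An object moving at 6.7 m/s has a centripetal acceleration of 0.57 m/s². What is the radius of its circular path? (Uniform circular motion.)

r = v²/a_c = 6.7²/0.57 = 78.75 m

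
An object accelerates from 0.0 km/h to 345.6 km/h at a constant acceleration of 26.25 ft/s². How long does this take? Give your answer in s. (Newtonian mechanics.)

v₀ = 0.0 km/h × 0.2777777777777778 = 0.0 m/s
v = 345.6 km/h × 0.2777777777777778 = 96.0 m/s
a = 26.25 ft/s² × 0.3048 = 8.001 m/s²
t = (v - v₀) / a = (96.0 - 0.0) / 8.001 = 12.0 s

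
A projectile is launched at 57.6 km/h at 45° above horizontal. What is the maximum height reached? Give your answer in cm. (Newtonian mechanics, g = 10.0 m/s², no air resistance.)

v₀ = 57.6 km/h × 0.2777777777777778 = 16.0 m/s
H = v₀² × sin²(θ) / (2g) = 16.0² × sin(45°)² / (2 × 10.0) = 256.0 × 0.5 / 20.0 = 6.4 m
H = 6.4 m / 0.01 = 640.0 cm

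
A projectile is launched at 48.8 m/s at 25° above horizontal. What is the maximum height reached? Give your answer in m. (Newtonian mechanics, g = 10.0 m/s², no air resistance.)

H = v₀² × sin²(θ) / (2g) = 48.8² × sin(25°)² / (2 × 10.0) = 2381.44 × 0.178606 / 20.0 = 21.27 m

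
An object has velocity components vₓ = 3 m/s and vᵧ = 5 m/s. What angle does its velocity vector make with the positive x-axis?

θ = arctan(vᵧ/vₓ) = arctan(5/3) = 59.04°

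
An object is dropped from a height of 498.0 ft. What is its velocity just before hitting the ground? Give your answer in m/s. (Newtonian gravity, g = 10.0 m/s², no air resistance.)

h = 498.0 ft × 0.3048 = 151.79 m
v = √(2gh) = √(2 × 10.0 × 151.79) = 55.1 m/s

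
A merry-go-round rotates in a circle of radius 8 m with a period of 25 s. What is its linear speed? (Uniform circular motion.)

v = 2πr/T = 2π×8/25 = 2.01 m/s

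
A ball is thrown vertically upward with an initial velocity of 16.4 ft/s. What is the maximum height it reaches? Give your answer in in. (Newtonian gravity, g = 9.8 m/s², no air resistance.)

v₀ = 16.4 ft/s × 0.3048 = 4.99872 m/s
h_max = v₀² / (2g) = 4.99872² / (2 × 9.8) = 24.9872 / 19.6 = 1.27486 m
h_max = 1.27486 m / 0.0254 = 50.19 in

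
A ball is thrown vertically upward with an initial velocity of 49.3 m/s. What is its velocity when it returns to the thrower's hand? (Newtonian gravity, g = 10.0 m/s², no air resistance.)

By conservation of energy (no air resistance), the ball returns to the throw height with the same speed as launch, but directed downward.
|v_ground| = v₀ = 49.3 m/s
v_ground = 49.3 m/s (downward)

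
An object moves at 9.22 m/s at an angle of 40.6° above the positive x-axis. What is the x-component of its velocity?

vₓ = v cos(θ) = 9.22 × cos(40.6°) = 7.0 m/s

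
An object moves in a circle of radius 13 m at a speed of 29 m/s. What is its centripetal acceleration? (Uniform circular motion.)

a_c = v²/r = 29²/13 = 841/13 = 64.69 m/s²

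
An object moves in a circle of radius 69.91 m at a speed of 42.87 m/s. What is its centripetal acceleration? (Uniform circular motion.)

a_c = v²/r = 42.87²/69.91 = 1837.8369/69.91 = 26.29 m/s²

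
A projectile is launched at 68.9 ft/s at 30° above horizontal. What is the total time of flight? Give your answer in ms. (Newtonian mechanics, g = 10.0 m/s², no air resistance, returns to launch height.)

v₀ = 68.9 ft/s × 0.3048 = 21.0007 m/s
T = 2 × v₀ × sin(θ) / g = 2 × 21.0007 × sin(30°) / 10.0 = 2 × 21.0007 × 0.5 / 10.0 = 2.10007 s
T = 2.10007 s / 0.001 = 2100 ms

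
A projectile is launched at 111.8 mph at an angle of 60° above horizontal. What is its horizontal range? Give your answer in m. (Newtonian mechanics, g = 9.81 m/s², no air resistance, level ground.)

v₀ = 111.8 mph × 0.44704 = 49.9791 m/s
R = v₀² × sin(2θ) / g = 49.9791² × sin(2 × 60°) / 9.81 = 2497.91 × 0.866025 / 9.81 = 220.5 m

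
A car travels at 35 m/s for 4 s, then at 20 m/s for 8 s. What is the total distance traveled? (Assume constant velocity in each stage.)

d₁ = v₁t₁ = 35 × 4 = 140 m
d₂ = v₂t₂ = 20 × 8 = 160 m
d_total = 140 + 160 = 300 m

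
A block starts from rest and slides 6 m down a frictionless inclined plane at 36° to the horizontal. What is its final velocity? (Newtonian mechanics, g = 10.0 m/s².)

a = g sin(θ) = 10.0 × sin(36°) = 5.8779 m/s²
v = √(2ad) = √(2 × 5.8779 × 6) = 8.4 m/s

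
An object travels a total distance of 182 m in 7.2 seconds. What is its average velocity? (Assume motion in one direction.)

v_avg = Δd / Δt = 182 / 7.2 = 25.28 m/s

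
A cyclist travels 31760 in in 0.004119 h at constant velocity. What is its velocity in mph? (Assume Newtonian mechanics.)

d = 31760 in × 0.0254 = 806.704 m
t = 0.004119 h × 3600.0 = 14.8284 s
v = d / t = 806.704 / 14.8284 = 54.4026 m/s
v = 54.4026 m/s / 0.44704 = 121.7 mph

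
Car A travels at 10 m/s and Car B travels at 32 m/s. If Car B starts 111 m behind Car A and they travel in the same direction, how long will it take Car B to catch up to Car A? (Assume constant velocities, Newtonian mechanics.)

Relative speed: v_rel = 32 - 10 = 22 m/s
Time to catch: t = d₀/v_rel = 111/22 = 5.05 s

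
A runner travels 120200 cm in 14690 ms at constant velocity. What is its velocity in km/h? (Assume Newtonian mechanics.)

d = 120200 cm × 0.01 = 1202.0 m
t = 14690 ms × 0.001 = 14.69 s
v = d / t = 1202.0 / 14.69 = 81.8244 m/s
v = 81.8244 m/s / 0.2777777777777778 = 294.6 km/h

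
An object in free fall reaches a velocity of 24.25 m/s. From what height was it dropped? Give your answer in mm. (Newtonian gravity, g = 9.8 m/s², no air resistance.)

h = v² / (2g) = 24.25² / (2 × 9.8) = 30.0032 m
h = 30.0032 m / 0.001 = 30000 mm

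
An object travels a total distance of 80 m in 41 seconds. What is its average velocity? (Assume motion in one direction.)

v_avg = Δd / Δt = 80 / 41 = 1.95 m/s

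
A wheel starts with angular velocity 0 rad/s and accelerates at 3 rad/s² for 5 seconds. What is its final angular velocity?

ω = ω₀ + αt = 0 + 3 × 5 = 15 rad/s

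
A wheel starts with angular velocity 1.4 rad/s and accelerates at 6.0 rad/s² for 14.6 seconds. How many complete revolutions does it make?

θ = ω₀t + ½αt² = 1.4×14.6 + ½×6.0×14.6² = 659.92 rad
Total revolutions = θ/(2π) = 659.92/(2π) = 105.03
Complete revolutions = ⌊105.03⌋ = 105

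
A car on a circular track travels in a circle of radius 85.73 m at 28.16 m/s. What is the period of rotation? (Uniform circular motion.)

T = 2πr/v = 2π×85.73/28.16 = 19.13 s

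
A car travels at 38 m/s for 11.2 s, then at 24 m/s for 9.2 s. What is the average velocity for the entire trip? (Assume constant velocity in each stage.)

d₁ = v₁t₁ = 38 × 11.2 = 425.6 m
d₂ = v₂t₂ = 24 × 9.2 = 220.8 m
d_total = 646.4 m, t_total = 20.4 s
v_avg = d_total/t_total = 646.4/20.4 = 31.69 m/s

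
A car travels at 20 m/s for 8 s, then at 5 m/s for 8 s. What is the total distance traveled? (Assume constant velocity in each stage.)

d₁ = v₁t₁ = 20 × 8 = 160 m
d₂ = v₂t₂ = 5 × 8 = 40 m
d_total = 160 + 40 = 200 m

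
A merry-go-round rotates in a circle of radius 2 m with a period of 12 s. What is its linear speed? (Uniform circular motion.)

v = 2πr/T = 2π×2/12 = 1.05 m/s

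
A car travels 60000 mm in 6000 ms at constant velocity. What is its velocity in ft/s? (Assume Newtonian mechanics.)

d = 60000 mm × 0.001 = 60.0 m
t = 6000 ms × 0.001 = 6.0 s
v = d / t = 60.0 / 6.0 = 10.0 m/s
v = 10.0 m/s / 0.3048 = 32.81 ft/s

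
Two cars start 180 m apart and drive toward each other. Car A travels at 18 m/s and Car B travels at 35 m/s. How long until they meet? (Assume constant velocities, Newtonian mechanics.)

Combined speed: v_combined = 18 + 35 = 53 m/s
Time to meet: t = d/v_combined = 180/53 = 3.4 s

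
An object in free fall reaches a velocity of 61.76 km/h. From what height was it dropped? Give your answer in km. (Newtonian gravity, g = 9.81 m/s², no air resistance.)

v = 61.76 km/h × 0.2777777777777778 = 17.1556 m/s
h = v² / (2g) = 17.1556² / (2 × 9.81) = 15.0007 m
h = 15.0007 m / 1000.0 = 0.015 km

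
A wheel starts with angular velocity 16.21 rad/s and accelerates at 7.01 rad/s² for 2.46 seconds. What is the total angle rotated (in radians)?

θ = ω₀t + ½αt² = 16.21×2.46 + ½×7.01×2.46² = 61.09 rad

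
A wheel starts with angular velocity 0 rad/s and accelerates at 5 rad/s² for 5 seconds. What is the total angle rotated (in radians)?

θ = ω₀t + ½αt² = 0×5 + ½×5×5² = 62.5 rad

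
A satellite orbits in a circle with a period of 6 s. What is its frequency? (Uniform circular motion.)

f = 1/T = 1/6 = 0.1667 Hz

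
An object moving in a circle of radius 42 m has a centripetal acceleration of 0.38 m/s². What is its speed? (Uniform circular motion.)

v = √(a_c × r) = √(0.38 × 42) = 3.99 m/s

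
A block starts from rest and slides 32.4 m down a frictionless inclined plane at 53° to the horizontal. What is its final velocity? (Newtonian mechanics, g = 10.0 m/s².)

a = g sin(θ) = 10.0 × sin(53°) = 7.9864 m/s²
v = √(2ad) = √(2 × 7.9864 × 32.4) = 22.75 m/s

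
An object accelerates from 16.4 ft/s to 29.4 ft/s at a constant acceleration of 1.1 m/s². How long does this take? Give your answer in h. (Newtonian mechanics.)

v₀ = 16.4 ft/s × 0.3048 = 4.99872 m/s
v = 29.4 ft/s × 0.3048 = 8.96112 m/s
t = (v - v₀) / a = (8.96112 - 4.99872) / 1.1 = 3.60218 s
t = 3.60218 s / 3600.0 = 0.001001 h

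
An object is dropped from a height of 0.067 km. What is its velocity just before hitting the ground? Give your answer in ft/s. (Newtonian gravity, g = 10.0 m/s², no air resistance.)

h = 0.067 km × 1000.0 = 67.0 m
v = √(2gh) = √(2 × 10.0 × 67.0) = 36.606 m/s
v = 36.606 m/s / 0.3048 = 120.1 ft/s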